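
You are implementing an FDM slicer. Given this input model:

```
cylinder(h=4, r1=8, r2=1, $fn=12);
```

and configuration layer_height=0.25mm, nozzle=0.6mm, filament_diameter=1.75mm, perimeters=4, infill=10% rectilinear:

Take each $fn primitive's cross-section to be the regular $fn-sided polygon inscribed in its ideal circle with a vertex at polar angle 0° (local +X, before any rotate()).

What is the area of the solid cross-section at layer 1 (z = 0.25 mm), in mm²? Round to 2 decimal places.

At z = 0.25 mm: the cone: at t=0.062 of its height the radius interpolates to r₁+(r₂−r₁)t = 7.562, giving a regular 12-gon of that circumradius (area = (12/2)·7.562²·sin(360°/12) = 171.57 mm²). Overall, the cross-section is a single solid region. Net area = 171.57 mm².

171.57 mm²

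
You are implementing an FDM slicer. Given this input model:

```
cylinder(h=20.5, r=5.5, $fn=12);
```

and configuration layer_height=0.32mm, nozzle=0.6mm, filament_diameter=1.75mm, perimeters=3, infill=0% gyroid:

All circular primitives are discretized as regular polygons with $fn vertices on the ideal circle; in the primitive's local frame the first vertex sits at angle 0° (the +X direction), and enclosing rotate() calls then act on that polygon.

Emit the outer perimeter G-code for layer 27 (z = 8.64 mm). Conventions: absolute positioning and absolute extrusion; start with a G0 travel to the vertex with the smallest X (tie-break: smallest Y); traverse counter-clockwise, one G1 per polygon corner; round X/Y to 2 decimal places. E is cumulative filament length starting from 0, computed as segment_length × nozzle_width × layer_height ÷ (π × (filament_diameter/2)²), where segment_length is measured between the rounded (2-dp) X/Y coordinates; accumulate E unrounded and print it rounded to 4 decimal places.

At z = 8.64 mm: the cylinder: section is a regular 12-gon, circumradius r=5.5. The outline is a single polygon with 12 vertices. Extrusion per mm of travel: 0.6 × 0.32 / (π × 0.875²) = 0.079824. Accumulating E over each segment gives final E = 2.7262.

G0 X-5.50 Y0.00 Z8.64
G1 X-4.76 Y-2.75 E0.2273
G1 X-2.75 Y-4.76 E0.4542
G1 X0.00 Y-5.50 E0.6816
G1 X2.75 Y-4.76 E0.9089
G1 X4.76 Y-2.75 E1.1358
G1 X5.50 Y0.00 E1.3631
G1 X4.76 Y2.75 E1.5904
G1 X2.75 Y4.76 E1.8173
G1 X0.00 Y5.50 E2.0447
G1 X-2.75 Y4.76 E2.2720
G1 X-4.76 Y2.75 E2.4989
G1 X-5.50 Y0.00 E2.7262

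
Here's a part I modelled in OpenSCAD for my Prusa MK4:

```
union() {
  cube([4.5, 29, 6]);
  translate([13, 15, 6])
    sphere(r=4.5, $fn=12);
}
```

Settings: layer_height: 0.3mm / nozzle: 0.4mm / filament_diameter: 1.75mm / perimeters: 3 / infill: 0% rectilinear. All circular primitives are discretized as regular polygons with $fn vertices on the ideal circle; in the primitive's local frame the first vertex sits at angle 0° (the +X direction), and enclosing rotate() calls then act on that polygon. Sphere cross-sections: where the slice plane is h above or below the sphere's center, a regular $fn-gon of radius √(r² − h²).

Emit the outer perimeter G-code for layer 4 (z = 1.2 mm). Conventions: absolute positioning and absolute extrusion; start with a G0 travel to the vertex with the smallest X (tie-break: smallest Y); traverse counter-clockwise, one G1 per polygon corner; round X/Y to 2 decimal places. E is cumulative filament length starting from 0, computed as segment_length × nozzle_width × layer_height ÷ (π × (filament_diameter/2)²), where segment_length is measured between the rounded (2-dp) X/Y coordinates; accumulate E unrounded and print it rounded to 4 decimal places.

At z = 1.2 mm: the 4.5×29 cube contributes its full rectangle; the sphere at (13, 15) does not reach this height (|z−center|=4.800 > r=4.5); Taking the union: only the 4.5×29 cube is present, so the union is just that shape — 1 connected region. The outline is a single polygon with 4 vertices. Extrusion per mm of travel: 0.4 × 0.3 / (π × 0.875²) = 0.049890. Accumulating E over each segment gives final E = 3.3426.

G0 X0.00 Y0.00 Z1.20
G1 X4.50 Y0.00 E0.2245
G1 X4.50 Y29.00 E1.6713
G1 X0.00 Y29.00 E1.8958
G1 X0.00 Y0.00 E3.3426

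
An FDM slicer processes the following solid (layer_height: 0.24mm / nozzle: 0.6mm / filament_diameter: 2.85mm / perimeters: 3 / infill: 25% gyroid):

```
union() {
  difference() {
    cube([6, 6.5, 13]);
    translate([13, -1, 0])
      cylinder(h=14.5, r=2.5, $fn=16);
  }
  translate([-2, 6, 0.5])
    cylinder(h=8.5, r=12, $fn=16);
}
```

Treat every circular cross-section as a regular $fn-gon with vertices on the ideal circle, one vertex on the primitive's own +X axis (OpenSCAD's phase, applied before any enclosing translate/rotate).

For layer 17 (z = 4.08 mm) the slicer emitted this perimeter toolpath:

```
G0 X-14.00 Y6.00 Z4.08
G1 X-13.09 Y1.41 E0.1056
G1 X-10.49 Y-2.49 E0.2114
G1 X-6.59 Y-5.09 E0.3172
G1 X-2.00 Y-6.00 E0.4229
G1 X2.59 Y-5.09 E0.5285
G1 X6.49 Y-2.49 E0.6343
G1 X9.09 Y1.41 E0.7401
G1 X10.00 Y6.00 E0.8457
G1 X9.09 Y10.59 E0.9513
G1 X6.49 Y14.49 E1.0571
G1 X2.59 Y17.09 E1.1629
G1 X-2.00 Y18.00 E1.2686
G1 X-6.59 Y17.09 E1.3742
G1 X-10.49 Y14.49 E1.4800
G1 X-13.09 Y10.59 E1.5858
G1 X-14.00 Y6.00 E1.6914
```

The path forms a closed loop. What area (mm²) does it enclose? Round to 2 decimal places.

441.06 mm²

Apply the shoelace formula to the sequence of (X, Y) vertices; enclosed area = 441.06 mm².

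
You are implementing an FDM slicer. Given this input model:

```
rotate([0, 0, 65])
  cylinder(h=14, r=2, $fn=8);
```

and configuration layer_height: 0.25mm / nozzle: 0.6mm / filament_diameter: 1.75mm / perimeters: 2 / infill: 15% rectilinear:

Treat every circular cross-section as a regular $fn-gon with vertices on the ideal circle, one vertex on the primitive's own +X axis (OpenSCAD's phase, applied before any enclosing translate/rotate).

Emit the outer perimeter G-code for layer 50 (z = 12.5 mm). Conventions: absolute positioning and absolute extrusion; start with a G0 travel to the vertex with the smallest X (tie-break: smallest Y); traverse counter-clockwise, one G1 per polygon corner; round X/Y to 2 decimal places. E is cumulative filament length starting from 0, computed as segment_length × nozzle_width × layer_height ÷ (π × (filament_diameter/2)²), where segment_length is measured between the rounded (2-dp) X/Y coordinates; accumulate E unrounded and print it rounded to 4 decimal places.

G0 X-1.88 Y-0.68 Z12.50
G1 X-0.85 Y-1.81 E0.0954
G1 X0.68 Y-1.88 E0.1909
G1 X1.81 Y-0.85 E0.2862
G1 X1.88 Y0.68 E0.3817
G1 X0.85 Y1.81 E0.4771
G1 X-0.68 Y1.88 E0.5726
G1 X-1.81 Y0.85 E0.6680
G1 X-1.88 Y-0.68 E0.7635

At z = 12.5 mm: the r=2 cylinder contributes a regular 8-gon of circumradius 2; (rotated 65° about Z; rotation is an isometry so areas/perimeters/island counts are preserved). The outline is a single polygon with 8 vertices. Extrusion per mm of travel: 0.6 × 0.25 / (π × 0.875²) = 0.062363. Accumulating E over each segment gives final E = 0.7635.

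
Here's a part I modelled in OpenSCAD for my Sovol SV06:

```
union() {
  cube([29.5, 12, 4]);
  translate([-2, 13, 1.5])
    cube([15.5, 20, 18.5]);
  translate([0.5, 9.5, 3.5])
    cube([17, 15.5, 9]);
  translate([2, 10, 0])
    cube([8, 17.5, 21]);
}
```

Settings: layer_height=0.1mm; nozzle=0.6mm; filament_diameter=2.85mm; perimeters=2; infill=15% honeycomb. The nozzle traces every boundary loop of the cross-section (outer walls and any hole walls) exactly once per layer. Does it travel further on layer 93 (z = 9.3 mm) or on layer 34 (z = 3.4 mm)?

layer 34 (z = 3.4 mm)

Layer 93 (z = 9.3): the cube is absent (z outside [0, 4]); the cube at (-2, 13) is present — its section is the full 15.5×20 rectangle (perimeter 71.00 mm); the cube at (0.5, 9.5) is present — its section is the full 17×15.5 rectangle (perimeter 65.00 mm); the cube at (2, 10) (footprint 8×17.5) is included at this height (perimeter 51.00 mm); Taking the union: the regions partially overlap (shared area 296.00 mm²), so the edge portions inside another operand are dropped and the merged outline is re-measured after clipping — boundary = 86.00 mm. So its perimeter = 86.00 mm. Layer 34 (z = 3.4): the cube is present — its section is the full 29.5×12 rectangle (perimeter 83.00 mm); the 15.5×20 cube at (-2, 13) contributes its full rectangle (perimeter 71.00 mm); the cube at (0.5, 9.5) is absent (z outside [3.5, 12.5]); the 8×17.5 cube at (2, 10) contributes its full rectangle (perimeter 51.00 mm); Merging all regions: the regions partially overlap (shared area 132.00 mm²), so the edge portions inside another operand are dropped and the merged outline is re-measured after clipping — boundary = 140.00 mm. So its perimeter = 140.00 mm. Layer 34 is larger (140.00 vs 86.00 mm).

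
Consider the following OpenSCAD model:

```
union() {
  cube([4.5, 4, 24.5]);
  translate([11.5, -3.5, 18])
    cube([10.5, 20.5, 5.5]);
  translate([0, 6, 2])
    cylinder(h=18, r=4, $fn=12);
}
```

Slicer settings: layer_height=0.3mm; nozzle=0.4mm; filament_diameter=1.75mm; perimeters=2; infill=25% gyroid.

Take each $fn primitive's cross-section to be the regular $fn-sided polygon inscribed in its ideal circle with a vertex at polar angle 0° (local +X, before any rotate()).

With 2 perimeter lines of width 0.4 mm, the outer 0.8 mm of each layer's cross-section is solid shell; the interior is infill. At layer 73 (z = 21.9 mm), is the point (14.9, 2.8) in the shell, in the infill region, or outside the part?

At z = 21.9 mm: the cube is present — its section is the full 4.5×4 rectangle; the cube at (11.5, -3.5) is present — its section is the full 10.5×20.5 rectangle; the cylinder at (0, 6) is not intersected at this z (z outside [2, 20]); Merging all regions: the 2 present regions are separate (no shared area or edge), so areas and boundary lengths simply add and each stays a separate island — 2 connected regions. Overall, the cross-section has 2 separate islands. The nearest boundary edge runs (11.50, -3.50)→(11.50, 17.00); distance from the point to it = 3.40 mm. (Shell/infill is judged within the island containing the point — the largest one.) The point is inside the cross-section and 3.40 mm from the nearest boundary — more than the 0.8 mm shell width (2 × 0.4), so it's in the infill interior.

infill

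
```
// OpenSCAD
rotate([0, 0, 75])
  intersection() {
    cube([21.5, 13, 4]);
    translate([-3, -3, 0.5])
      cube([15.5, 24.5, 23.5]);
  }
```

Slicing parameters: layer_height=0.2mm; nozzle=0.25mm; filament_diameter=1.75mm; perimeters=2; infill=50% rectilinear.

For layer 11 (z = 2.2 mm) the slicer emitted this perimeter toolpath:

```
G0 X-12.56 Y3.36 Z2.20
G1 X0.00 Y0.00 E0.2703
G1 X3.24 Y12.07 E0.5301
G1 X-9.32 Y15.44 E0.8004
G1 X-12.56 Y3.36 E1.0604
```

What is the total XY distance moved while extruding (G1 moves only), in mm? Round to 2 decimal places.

Sum the Euclidean lengths of each G1 segment: total = 51.01 mm.

51.01 mm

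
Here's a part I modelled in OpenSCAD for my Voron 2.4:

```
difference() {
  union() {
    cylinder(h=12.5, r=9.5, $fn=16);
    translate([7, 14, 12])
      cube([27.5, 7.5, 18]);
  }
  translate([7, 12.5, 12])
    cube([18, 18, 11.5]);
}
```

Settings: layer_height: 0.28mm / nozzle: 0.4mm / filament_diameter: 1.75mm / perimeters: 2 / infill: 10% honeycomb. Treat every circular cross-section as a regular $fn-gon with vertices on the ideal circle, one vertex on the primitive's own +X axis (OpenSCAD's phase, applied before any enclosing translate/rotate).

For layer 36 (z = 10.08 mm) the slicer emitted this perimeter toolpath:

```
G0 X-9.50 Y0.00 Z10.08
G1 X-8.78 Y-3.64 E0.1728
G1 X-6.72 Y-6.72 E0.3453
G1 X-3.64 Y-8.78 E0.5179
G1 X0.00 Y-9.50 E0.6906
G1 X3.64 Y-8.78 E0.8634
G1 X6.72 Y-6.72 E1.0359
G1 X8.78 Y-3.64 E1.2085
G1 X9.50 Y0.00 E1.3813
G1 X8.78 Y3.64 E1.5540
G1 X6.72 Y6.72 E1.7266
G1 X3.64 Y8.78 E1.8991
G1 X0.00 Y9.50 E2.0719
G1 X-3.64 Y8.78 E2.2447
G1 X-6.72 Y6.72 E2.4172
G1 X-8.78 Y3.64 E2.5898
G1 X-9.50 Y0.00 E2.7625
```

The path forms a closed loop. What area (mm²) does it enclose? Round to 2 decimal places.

Apply the shoelace formula to the sequence of (X, Y) vertices; enclosed area = 276.48 mm².

276.48 mm²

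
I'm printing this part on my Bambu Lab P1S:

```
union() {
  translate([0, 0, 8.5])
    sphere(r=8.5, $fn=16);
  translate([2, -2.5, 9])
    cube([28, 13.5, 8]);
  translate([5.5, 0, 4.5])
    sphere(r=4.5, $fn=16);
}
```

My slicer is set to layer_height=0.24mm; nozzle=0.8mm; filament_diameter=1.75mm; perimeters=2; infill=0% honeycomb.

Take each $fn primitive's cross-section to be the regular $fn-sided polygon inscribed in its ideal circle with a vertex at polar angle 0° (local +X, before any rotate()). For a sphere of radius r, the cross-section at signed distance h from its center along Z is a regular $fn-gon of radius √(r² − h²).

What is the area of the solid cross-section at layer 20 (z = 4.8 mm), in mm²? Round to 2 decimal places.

At z = 4.8 mm: the r=8.5 sphere contributes a regular 16-gon of circumradius √(8.5²−3.7²) = 7.652 (area = (16/2)·7.652²·sin(360°/16) = 179.28 mm²); the cube at (2, -2.5) is absent (z outside [9, 17]); the sphere at (5.5, 0): section is a regular 16-gon, circumradius = √(r²−h²) = √(4.5²−0.3²) = 4.490 (area = (16/2)·4.490²·sin(360°/16) = 61.72 mm²); Taking the union: the regions partially overlap — summed areas 241.00 mm² minus the doubly-counted overlap 44.97 mm² gives 196.03 mm² — area = 196.03 mm². Overall, the cross-section is a single solid region. Net area = 196.03 mm².

196.03 mm²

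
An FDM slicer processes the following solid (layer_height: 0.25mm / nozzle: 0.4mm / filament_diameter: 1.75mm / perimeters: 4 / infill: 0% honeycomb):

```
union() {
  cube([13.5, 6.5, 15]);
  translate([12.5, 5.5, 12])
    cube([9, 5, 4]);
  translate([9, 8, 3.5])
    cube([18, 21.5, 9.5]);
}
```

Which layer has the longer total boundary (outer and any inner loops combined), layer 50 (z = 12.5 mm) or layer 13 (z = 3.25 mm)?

Layer 50 (z = 12.5): the cube (footprint 13.5×6.5) is included at this height (perimeter 40.00 mm); the 9×5 cube at (12.5, 5.5) contributes its full rectangle (perimeter 28.00 mm); the cube at (9, 8) (footprint 18×21.5) is included at this height (perimeter 79.00 mm); Taking the union: the regions partially overlap (shared area 23.50 mm²), so the edge portions inside another operand are dropped and the merged outline is re-measured after clipping — boundary = 120.00 mm. So its perimeter = 120.00 mm. Layer 13 (z = 3.25): the 13.5×6.5 cube contributes its full rectangle (perimeter 40.00 mm); the cube at (12.5, 5.5) does not reach this height (z outside [12, 16]); the cube at (9, 8) is absent (z outside [3.5, 13]); Merging all regions: only the 13.5×6.5 cube is present, so the union is just that shape — boundary = 40.00 mm. So its perimeter = 40.00 mm. Layer 50 is larger (120.00 vs 40.00 mm).

layer 50 (z = 12.5 mm)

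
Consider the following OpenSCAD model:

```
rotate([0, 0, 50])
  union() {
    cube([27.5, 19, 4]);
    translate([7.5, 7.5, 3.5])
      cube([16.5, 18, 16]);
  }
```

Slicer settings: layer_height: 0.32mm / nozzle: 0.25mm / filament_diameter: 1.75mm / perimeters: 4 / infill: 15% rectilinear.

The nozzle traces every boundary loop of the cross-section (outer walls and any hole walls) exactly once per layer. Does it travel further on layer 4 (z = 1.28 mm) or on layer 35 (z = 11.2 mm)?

Layer 4 (z = 1.28): the cube is present — its section is the full 27.5×19 rectangle (perimeter 93.00 mm); the cube at (7.5, 7.5) is absent (z outside [3.5, 19.5]); Taking the union: only the 27.5×19 cube is present, so the union is just that shape — boundary = 93.00 mm; (whole slice rotated 50° about Z — lengths, areas and connectivity unchanged). So its perimeter = 93.00 mm. Layer 35 (z = 11.2): the cube is not intersected at this z (z outside [0, 4]); the cube at (7.5, 7.5) (footprint 16.5×18) is included at this height (perimeter 69.00 mm); Merging all regions: only the 16.5×18 cube at (7.5, 7.5) is present, so the union is just that shape — boundary = 69.00 mm; (rotated 50° about Z; rotation is an isometry so areas/perimeters/island counts are preserved). So its perimeter = 69.00 mm. Layer 4 is larger (93.00 vs 69.00 mm).

layer 4 (z = 1.28 mm)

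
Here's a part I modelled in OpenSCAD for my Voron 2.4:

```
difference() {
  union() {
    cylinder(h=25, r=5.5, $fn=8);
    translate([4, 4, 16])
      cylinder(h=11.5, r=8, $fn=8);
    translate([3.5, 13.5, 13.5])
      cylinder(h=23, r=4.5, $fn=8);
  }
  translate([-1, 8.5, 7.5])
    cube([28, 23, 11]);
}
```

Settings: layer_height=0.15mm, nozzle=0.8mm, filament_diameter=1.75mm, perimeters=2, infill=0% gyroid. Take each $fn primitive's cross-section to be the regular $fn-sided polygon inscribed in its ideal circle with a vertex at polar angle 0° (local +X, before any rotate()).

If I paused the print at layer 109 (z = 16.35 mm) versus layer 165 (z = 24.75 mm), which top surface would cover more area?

layer 165 (z = 24.75 mm)

Layer 109 (z = 16.35): the cylinder: section is a regular 8-gon, circumradius r=5.5 (area = (8/2)·5.500²·sin(360°/8) = 85.56 mm²); the r=8 cylinder at (4, 4) contributes a regular 8-gon of circumradius 8 (area = (8/2)·8.000²·sin(360°/8) = 181.02 mm²); the cylinder at (3.5, 13.5): section is a regular 8-gon, circumradius r=4.5 (area = (8/2)·4.500²·sin(360°/8) = 57.28 mm²); Combining (union): the regions partially overlap — summed areas 323.85 mm² minus the doubly-counted overlap 66.68 mm² gives 257.17 mm² — area = 257.17 mm²; the 28×23 cube at (-1, 8.5) contributes its full rectangle (area 644.00 mm²); After the difference (first − rest): starting from that combined region (257.17 mm²), the 28×23 cube at (-1, 8.5) partially overlaps it — only the 72.38 mm² overlap (of its 644.00 mm²) is removed, clipping the outline — area = 184.79 mm². So its area = 184.79 mm². Layer 165 (z = 24.75): the r=5.5 cylinder gives a regular 8-gon of circumradius 5.5 (constant along its height) (area = (8/2)·5.500²·sin(360°/8) = 85.56 mm²); the r=8 cylinder at (4, 4) gives a regular 8-gon of circumradius 8 (constant along its height) (area = (8/2)·8.000²·sin(360°/8) = 181.02 mm²); the r=4.5 cylinder at (3.5, 13.5) gives a regular 8-gon of circumradius 4.5 (constant along its height) (area = (8/2)·4.500²·sin(360°/8) = 57.28 mm²); Combining (union): the regions partially overlap — summed areas 323.85 mm² minus the doubly-counted overlap 66.68 mm² gives 257.17 mm² — area = 257.17 mm²; the cube at (-1, 8.5) does not reach this height (z outside [7.5, 18.5]); Subtracting the remaining from the first: none of the subtracted shapes is present at this height, so the result so far is unchanged — area = 257.17 mm². So its area = 257.17 mm². Layer 165 is larger (257.17 vs 184.79 mm²).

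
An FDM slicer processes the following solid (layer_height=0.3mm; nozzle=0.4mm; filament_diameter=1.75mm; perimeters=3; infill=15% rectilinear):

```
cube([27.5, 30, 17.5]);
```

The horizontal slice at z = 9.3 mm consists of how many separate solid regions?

1

At z = 9.3 mm: the cube (footprint 27.5×30) is included at this height. The result has 1 disconnected region.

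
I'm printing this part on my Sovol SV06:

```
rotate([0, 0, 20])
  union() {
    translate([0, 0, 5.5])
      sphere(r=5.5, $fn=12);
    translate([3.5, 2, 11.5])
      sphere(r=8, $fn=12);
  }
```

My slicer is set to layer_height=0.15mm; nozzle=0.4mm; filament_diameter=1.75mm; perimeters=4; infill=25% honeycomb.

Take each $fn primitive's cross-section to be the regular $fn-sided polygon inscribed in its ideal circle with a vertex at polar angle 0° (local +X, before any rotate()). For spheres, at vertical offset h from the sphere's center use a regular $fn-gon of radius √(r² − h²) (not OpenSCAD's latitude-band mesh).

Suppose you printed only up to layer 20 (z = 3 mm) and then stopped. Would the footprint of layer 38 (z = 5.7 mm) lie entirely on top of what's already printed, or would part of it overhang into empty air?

part overhangs

Compare the two slices. At z = 3: the r=5.5 sphere slices to a regular 12-gon of circumradius 4.899 (√(r²−h²) with h=2.5 from center) (area = (12/2)·4.899²·sin(360°/12) = 72.00 mm²); the sphere at (3.5, 2) does not reach this height (|z−center|=8.500 > r=8); Merging all regions: only the r=5.5 sphere is present, so the union is just that shape — area = 72.00 mm²; (whole slice rotated 20° about Z — lengths, areas and connectivity unchanged). At z = 5.7: the r=5.5 sphere slices to a regular 12-gon of circumradius 5.496 (√(r²−h²) with h=0.2 from center) (area = (12/2)·5.496²·sin(360°/12) = 90.63 mm²); the r=8 sphere at (3.5, 2) slices to a regular 12-gon of circumradius 5.510 (√(r²−h²) with h=5.8 from center) (area = (12/2)·5.510²·sin(360°/12) = 91.08 mm²); Combining (union): the regions partially overlap — summed areas 181.71 mm² minus the doubly-counted overlap 48.66 mm² gives 133.05 mm² — area = 133.05 mm²; (rotated 20° about Z; rotation is an isometry so areas/perimeters/island counts are preserved). Checking containment: at z = 5.7 the cross-section extends beyond the z = 3 cross-section by about 61.05 mm².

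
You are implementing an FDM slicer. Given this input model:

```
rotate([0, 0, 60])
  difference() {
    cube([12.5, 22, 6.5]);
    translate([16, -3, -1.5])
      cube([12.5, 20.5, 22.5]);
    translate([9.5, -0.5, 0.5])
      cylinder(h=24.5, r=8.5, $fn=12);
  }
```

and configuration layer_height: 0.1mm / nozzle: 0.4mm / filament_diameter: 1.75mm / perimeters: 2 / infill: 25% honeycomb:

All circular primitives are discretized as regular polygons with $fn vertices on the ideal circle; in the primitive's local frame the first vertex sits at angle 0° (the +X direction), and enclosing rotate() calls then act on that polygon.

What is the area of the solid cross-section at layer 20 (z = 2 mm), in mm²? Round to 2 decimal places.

At z = 2 mm: the 12.5×22 cube contributes its full rectangle (area 275.00 mm²); the cube at (16, -3) is present — its section is the full 12.5×20.5 rectangle (area 256.25 mm²); the cylinder at (9.5, -0.5): section is a regular 12-gon, circumradius r=8.5 (area = (12/2)·8.500²·sin(360°/12) = 216.75 mm²); Taking the first minus the rest: starting from the 12.5×22 cube (275.00 mm²), the 12.5×20.5 cube at (16, -3) misses the remaining region (no effect); the r=8.5 cylinder at (9.5, -0.5) partially overlaps it — only the 72.77 mm² overlap (of its 216.75 mm²) is removed, clipping the outline — area = 202.23 mm²; (whole slice rotated 60° about Z — lengths, areas and connectivity unchanged). Overall, the cross-section is a single solid region. Net area = 202.23 mm².

202.23 mm²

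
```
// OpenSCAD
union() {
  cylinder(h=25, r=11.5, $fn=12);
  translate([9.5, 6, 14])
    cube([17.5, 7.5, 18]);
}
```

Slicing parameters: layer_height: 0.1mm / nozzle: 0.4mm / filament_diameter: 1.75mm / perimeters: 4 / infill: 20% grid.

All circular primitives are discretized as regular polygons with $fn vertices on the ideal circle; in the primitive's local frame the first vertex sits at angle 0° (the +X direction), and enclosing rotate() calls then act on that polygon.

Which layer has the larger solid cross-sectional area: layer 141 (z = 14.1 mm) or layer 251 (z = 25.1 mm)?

layer 141 (z = 14.1 mm)

Layer 141 (z = 14.1): the r=11.5 cylinder gives a regular 12-gon of circumradius 11.5 (constant along its height) (area = (12/2)·11.500²·sin(360°/12) = 396.75 mm²); the cube at (9.5, 6) (footprint 17.5×7.5) is included at this height (area 131.25 mm²); Taking the union: the regions partially overlap — summed areas 528.00 mm² minus the doubly-counted overlap 0.02 mm² gives 527.98 mm² — area = 527.98 mm². So its area = 527.98 mm². Layer 251 (z = 25.1): the cylinder is not intersected at this z (z outside [0, 25]); the cube at (9.5, 6) is present — its section is the full 17.5×7.5 rectangle (area 131.25 mm²); Combining (union): only the 17.5×7.5 cube at (9.5, 6) is present, so the union is just that shape — area = 131.25 mm². So its area = 131.25 mm². Layer 141 is larger (527.98 vs 131.25 mm²).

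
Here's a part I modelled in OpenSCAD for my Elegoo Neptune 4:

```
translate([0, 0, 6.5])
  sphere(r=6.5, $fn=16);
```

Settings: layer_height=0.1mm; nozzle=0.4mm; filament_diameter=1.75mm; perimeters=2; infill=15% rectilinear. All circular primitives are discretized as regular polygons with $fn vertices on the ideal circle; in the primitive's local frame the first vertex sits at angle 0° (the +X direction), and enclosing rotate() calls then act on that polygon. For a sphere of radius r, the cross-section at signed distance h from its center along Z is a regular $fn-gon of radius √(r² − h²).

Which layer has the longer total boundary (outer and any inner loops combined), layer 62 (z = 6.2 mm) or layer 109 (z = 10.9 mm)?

Layer 62 (z = 6.2): the sphere: section is a regular 16-gon, circumradius = √(r²−h²) = √(6.5²−0.3²) = 6.493 (perimeter = 2·16·6.493·sin(180°/16) = 40.54 mm). So its perimeter = 40.54 mm. Layer 109 (z = 10.9): the r=6.5 sphere slices to a regular 16-gon of circumradius 4.784 (√(r²−h²) with h=4.4 from center) (perimeter = 2·16·4.784·sin(180°/16) = 29.87 mm). So its perimeter = 29.87 mm. Layer 62 is larger (40.54 vs 29.87 mm).

layer 62 (z = 6.2 mm)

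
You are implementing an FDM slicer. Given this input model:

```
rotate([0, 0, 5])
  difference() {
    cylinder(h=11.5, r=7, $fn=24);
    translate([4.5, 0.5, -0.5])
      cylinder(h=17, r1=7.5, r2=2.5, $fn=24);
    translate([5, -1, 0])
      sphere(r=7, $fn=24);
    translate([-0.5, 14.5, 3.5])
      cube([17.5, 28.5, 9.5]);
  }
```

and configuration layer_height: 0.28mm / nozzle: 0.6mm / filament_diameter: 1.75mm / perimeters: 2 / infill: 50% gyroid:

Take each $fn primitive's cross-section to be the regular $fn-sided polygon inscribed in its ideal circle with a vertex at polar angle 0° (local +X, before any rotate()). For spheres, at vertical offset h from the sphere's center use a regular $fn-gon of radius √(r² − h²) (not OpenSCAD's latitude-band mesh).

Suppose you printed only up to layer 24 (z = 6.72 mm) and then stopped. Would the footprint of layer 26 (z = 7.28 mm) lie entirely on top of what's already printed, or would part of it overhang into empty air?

part overhangs

Compare the two slices. At z = 6.72: the cylinder: section is a regular 24-gon, circumradius r=7 (area = (24/2)·7.000²·sin(360°/24) = 152.19 mm²); the cone at (4.5, 0.5) contributes a regular 24-gon of circumradius 5.376 (interpolated between r1=7.5 and r2=2.5 at t=0.425) (area = (24/2)·5.376²·sin(360°/24) = 89.78 mm²); the sphere at (5, -1): section is a regular 24-gon, circumradius = √(r²−h²) = √(7²−6.72²) = 1.960 (area = (24/2)·1.960²·sin(360°/24) = 11.93 mm²); the 17.5×28.5 cube at (-0.5, 14.5) contributes its full rectangle (area 498.75 mm²); Taking the first minus the rest: starting from the r=7 cylinder (152.19 mm²), the cone at (4.5, 0.5) partially overlaps it — only the 62.72 mm² overlap (of its 89.78 mm²) is removed, clipping the outline; the r=7 sphere at (5, -1) misses the remaining region (no effect); the 17.5×28.5 cube at (-0.5, 14.5) misses the remaining region (no effect) — area = 89.46 mm²; (rotated 5° about Z; rotation is an isometry so areas/perimeters/island counts are preserved). At z = 7.28: the cylinder: section is a regular 24-gon, circumradius r=7 (area = (24/2)·7.000²·sin(360°/24) = 152.19 mm²); the cone at (4.5, 0.5) contributes a regular 24-gon of circumradius 5.212 (interpolated between r1=7.5 and r2=2.5 at t=0.458) (area = (24/2)·5.212²·sin(360°/24) = 84.36 mm²); the sphere at (5, -1) does not reach this height (|z−center|=7.280 > r=7); the cube at (-0.5, 14.5) (footprint 17.5×28.5) is included at this height (area 498.75 mm²); After the difference (first − rest): starting from the r=7 cylinder (152.19 mm²), the cone at (4.5, 0.5) partially overlaps it — only the 60.00 mm² overlap (of its 84.36 mm²) is removed, clipping the outline; the 17.5×28.5 cube at (-0.5, 14.5) misses the remaining region (no effect) — area = 92.18 mm²; (whole slice rotated 5° about Z — lengths, areas and connectivity unchanged). Checking containment: at z = 7.28 the cross-section extends beyond the z = 6.72 cross-section by about 2.72 mm².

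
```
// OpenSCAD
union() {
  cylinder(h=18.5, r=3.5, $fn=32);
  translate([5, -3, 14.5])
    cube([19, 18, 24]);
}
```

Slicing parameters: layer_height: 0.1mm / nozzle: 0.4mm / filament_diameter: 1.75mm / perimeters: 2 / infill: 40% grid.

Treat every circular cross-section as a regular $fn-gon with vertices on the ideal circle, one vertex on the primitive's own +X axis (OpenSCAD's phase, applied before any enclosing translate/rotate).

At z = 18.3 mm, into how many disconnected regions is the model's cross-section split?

At z = 18.3 mm: the cylinder: section is a regular 32-gon, circumradius r=3.5; the 19×18 cube at (5, -3) contributes its full rectangle; Taking the union: the 2 present regions are separate (no shared area or edge), so areas and boundary lengths simply add and each stays a separate island — 2 connected regions. The result has 2 disconnected regions.

2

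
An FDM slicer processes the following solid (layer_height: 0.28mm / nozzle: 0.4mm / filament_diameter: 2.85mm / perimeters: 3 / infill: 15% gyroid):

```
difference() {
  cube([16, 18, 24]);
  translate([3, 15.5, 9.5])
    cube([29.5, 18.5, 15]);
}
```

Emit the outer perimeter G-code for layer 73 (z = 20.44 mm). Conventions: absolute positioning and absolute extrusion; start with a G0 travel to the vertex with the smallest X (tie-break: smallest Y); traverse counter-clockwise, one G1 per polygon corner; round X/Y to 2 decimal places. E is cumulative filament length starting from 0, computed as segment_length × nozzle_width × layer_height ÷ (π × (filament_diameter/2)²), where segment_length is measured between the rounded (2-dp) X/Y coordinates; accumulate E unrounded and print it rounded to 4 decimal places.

G0 X0.00 Y0.00 Z20.44
G1 X16.00 Y0.00 E0.2809
G1 X16.00 Y15.50 E0.5530
G1 X3.00 Y15.50 E0.7813
G1 X3.00 Y18.00 E0.8252
G1 X0.00 Y18.00 E0.8778
G1 X0.00 Y0.00 E1.1938

At z = 20.44 mm: the cube (footprint 16×18) is included at this height; the cube at (3, 15.5) is present — its section is the full 29.5×18.5 rectangle; Subtracting the remaining from the first: starting from the 16×18 cube, the 29.5×18.5 cube at (3, 15.5) partially overlaps it — only the 32.50 mm² overlap (of its 545.75 mm²) is removed, clipping the outline — 1 connected region. The outline is a single polygon with 6 vertices. Extrusion per mm of travel: 0.4 × 0.28 / (π × 1.425²) = 0.017557. Accumulating E over each segment gives final E = 1.1938.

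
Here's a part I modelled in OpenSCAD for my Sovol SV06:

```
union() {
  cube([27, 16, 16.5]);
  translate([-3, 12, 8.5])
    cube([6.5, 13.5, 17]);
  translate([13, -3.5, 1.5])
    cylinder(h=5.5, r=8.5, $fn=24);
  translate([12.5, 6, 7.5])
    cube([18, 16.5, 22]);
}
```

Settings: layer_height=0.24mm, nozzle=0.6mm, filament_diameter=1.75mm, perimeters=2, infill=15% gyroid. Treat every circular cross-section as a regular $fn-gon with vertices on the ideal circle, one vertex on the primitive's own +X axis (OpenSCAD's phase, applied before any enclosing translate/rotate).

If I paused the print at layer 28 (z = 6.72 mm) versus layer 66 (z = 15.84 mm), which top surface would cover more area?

layer 66 (z = 15.84 mm)

Layer 28 (z = 6.72): the cube (footprint 27×16) is included at this height (area 432.00 mm²); the cube at (-3, 12) is not intersected at this z (z outside [8.5, 25.5]); the cylinder at (13, -3.5): section is a regular 24-gon, circumradius r=8.5 (area = (24/2)·8.500²·sin(360°/24) = 224.40 mm²); the cube at (12.5, 6) is absent (z outside [7.5, 29.5]); Taking the union: the regions partially overlap — summed areas 656.40 mm² minus the doubly-counted overlap 54.79 mm² gives 601.61 mm² — area = 601.61 mm². So its area = 601.61 mm². Layer 66 (z = 15.84): the cube is present — its section is the full 27×16 rectangle (area 432.00 mm²); the cube at (-3, 12) (footprint 6.5×13.5) is included at this height (area 87.75 mm²); the cylinder at (13, -3.5) is not intersected at this z (z outside [1.5, 7]); the cube at (12.5, 6) is present — its section is the full 18×16.5 rectangle (area 297.00 mm²); Combining (union): the regions partially overlap — summed areas 816.75 mm² minus the doubly-counted overlap 159.00 mm² gives 657.75 mm² — area = 657.75 mm². So its area = 657.75 mm². Layer 66 is larger (657.75 vs 601.61 mm²).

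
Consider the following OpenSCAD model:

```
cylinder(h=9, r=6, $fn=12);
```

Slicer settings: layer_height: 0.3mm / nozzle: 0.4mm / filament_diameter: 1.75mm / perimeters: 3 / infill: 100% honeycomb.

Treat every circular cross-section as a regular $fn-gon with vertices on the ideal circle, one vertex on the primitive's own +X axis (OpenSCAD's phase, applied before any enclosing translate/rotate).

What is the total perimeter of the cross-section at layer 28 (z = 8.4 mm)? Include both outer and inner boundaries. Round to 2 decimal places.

At z = 8.4 mm: the r=6 cylinder contributes a regular 12-gon of circumradius 6 (perimeter = 2·12·6.000·sin(180°/12) = 37.27 mm). Overall, the cross-section is a single solid region. Total boundary length (outer) = 37.27 mm.

37.27 mm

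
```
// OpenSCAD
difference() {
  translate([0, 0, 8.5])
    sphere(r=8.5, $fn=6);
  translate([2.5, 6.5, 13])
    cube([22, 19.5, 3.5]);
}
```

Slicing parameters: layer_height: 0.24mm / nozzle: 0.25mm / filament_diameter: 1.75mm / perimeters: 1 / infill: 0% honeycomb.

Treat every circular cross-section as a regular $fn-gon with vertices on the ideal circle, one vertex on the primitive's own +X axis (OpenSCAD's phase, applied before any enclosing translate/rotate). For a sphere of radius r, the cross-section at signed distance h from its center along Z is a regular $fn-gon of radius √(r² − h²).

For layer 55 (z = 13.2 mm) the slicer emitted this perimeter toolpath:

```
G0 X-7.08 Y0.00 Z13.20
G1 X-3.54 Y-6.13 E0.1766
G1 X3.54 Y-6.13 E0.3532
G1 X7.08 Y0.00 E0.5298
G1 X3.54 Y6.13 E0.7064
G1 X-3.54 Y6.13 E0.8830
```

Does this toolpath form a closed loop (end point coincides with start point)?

Start point (G0): (-7.08, 0.00). End point (last G1): the path does not return to the start — open.

no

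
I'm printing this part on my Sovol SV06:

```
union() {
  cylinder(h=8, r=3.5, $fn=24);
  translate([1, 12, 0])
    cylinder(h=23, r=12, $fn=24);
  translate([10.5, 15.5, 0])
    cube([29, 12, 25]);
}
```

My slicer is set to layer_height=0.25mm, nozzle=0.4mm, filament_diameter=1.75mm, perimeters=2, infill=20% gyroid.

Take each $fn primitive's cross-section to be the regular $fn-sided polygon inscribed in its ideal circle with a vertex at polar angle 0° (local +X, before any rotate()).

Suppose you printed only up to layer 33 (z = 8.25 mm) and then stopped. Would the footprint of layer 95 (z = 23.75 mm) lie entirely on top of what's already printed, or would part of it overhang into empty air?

entirely on top

Compare the two slices. At z = 8.25: the cylinder does not reach this height (z outside [0, 8]); the r=12 cylinder at (1, 12) gives a regular 24-gon of circumradius 12 (constant along its height) (area = (24/2)·12.000²·sin(360°/24) = 447.24 mm²); the cube at (10.5, 15.5) (footprint 29×12) is included at this height (area 348.00 mm²); Combining (union): the regions partially overlap — summed areas 795.24 mm² minus the doubly-counted overlap 4.04 mm² gives 791.20 mm² — area = 791.20 mm². At z = 23.75: the cylinder is not intersected at this z (z outside [0, 8]); the cylinder at (1, 12) is absent (z outside [0, 23]); the 29×12 cube at (10.5, 15.5) contributes its full rectangle (area 348.00 mm²); Merging all regions: only the 29×12 cube at (10.5, 15.5) is present, so the union is just that shape — area = 348.00 mm². Checking containment: the cross-section at z = 23.75 is a subset of the cross-section at z = 8.25.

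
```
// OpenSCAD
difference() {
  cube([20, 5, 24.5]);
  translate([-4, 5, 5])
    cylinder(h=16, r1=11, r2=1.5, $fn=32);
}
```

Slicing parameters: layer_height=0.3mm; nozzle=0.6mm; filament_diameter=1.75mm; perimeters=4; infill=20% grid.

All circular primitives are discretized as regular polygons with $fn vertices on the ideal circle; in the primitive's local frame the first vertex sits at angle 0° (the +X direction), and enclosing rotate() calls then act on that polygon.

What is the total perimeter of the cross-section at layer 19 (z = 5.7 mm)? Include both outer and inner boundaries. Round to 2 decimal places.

At z = 5.7 mm: the 20×5 cube contributes its full rectangle (perimeter 50.00 mm); the cone at (-4, 5) (r1=11→r2=1.5) has section circumradius 10.584 here — a regular 32-gon (perimeter = 2·32·10.584·sin(180°/32) = 66.40 mm); After the difference (first − rest): starting from the 20×5 cube, the cone at (-4, 5) partially overlaps it — only the 30.70 mm² overlap (of its 349.69 mm²) is removed, clipping the outline — boundary = 38.37 mm. Overall, the cross-section is a single solid region. Total boundary length (outer) = 38.37 mm.

38.37 mm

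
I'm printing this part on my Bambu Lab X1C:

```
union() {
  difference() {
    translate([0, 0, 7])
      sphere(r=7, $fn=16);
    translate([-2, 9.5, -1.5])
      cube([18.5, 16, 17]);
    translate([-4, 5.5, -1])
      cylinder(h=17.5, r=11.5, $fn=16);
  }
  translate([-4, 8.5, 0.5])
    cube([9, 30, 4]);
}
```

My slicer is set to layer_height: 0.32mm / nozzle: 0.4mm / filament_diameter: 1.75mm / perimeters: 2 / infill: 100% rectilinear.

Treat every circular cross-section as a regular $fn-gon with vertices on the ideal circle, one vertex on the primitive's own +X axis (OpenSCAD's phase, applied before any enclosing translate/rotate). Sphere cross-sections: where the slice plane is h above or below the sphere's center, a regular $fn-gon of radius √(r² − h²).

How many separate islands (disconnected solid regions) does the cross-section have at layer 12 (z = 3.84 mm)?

2

At z = 3.84 mm: the r=7 sphere slices to a regular 16-gon of circumradius 6.246 (√(r²−h²) with h=3.16 from center); the 18.5×16 cube at (-2, 9.5) contributes its full rectangle; the r=11.5 cylinder at (-4, 5.5) contributes a regular 16-gon of circumradius 11.5; Taking the first minus the rest: starting from the r=7 sphere, the 18.5×16 cube at (-2, 9.5) misses the remaining region (no effect); the r=11.5 cylinder at (-4, 5.5) partially overlaps it — only the 107.00 mm² overlap (of its 404.88 mm²) is removed, clipping the outline — 1 connected region; the cube at (-4, 8.5) is present — its section is the full 9×30 rectangle; Taking the union: the 2 present regions are separate (no shared area or edge), so areas and boundary lengths simply add and each stays a separate island — 2 connected regions. Overall, the cross-section has 2 separate islands. Island count = 2.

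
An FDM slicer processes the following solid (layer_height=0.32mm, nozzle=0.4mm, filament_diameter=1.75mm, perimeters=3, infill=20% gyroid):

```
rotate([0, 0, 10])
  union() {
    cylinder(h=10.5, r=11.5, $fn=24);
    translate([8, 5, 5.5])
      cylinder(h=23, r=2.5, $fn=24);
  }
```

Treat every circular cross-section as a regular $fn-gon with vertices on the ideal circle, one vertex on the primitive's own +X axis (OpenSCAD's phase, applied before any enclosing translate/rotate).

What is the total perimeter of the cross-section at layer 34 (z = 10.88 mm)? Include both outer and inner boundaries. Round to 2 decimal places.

15.66 mm

At z = 10.88 mm: the cylinder is absent (z outside [0, 10.5]); the r=2.5 cylinder at (8, 5) contributes a regular 24-gon of circumradius 2.5 (perimeter = 2·24·2.500·sin(180°/24) = 15.66 mm); Combining (union): only the r=2.5 cylinder at (8, 5) is present, so the union is just that shape — boundary = 15.66 mm; (whole slice rotated 10° about Z — lengths, areas and connectivity unchanged). Overall, the cross-section is a single solid region. Total boundary length (outer) = 15.66 mm.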